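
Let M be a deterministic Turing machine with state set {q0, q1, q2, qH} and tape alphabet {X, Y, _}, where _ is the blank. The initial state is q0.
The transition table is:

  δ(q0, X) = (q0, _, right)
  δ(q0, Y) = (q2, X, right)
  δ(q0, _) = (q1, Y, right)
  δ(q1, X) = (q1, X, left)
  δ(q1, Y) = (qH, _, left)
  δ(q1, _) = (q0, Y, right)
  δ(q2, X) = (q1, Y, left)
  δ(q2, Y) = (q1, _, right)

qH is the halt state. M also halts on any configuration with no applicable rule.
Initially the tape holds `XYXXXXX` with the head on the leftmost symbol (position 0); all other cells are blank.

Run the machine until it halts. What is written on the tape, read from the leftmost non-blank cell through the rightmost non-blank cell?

YYYYY_X

state=q0 head=0 tape=[X]YXXXXX_   (q0,X)→(q0,_,right)
state=q0 head=1 tape=_[Y]XXXXX_   (q0,Y)→(q2,X,right)
state=q2 head=2 tape=_X[X]XXXX_   (q2,X)→(q1,Y,left)
state=q1 head=1 tape=_[X]YXXXX_   (q1,X)→(q1,X,left)
state=q1 head=0 tape=[_]XYXXXX_   (q1,_)→(q0,Y,right)
state=q0 head=1 tape=Y[X]YXXXX_   (q0,X)→(q0,_,right)
state=q0 head=2 tape=Y_[Y]XXXX_   (q0,Y)→(q2,X,right)
state=q2 head=3 tape=Y_X[X]XXX_   (q2,X)→(q1,Y,left)
state=q1 head=2 tape=Y_[X]YXXX_   (q1,X)→(q1,X,left)
state=q1 head=1 tape=Y[_]XYXXX_   (q1,_)→(q0,Y,right)
state=q0 head=2 tape=YY[X]YXXX_   (q0,X)→(q0,_,right)
state=q0 head=3 tape=YY_[Y]XXX_   (q0,Y)→(q2,X,right)
state=q2 head=4 tape=YY_X[X]XX_   (q2,X)→(q1,Y,left)
state=q1 head=3 tape=YY_[X]YXX_   (q1,X)→(q1,X,left)
state=q1 head=2 tape=YY[_]XYXX_   (q1,_)→(q0,Y,right)
state=q0 head=3 tape=YYY[X]YXX_   (q0,X)→(q0,_,right)
state=q0 head=4 tape=YYY_[Y]XX_   (q0,Y)→(q2,X,right)
state=q2 head=5 tape=YYY_X[X]X_   (q2,X)→(q1,Y,left)
state=q1 head=4 tape=YYY_[X]YX_   (q1,X)→(q1,X,left)
state=q1 head=3 tape=YYY[_]XYX_   (q1,_)→(q0,Y,right)
state=q0 head=4 tape=YYYY[X]YX_   (q0,X)→(q0,_,right)
state=q0 head=5 tape=YYYY_[Y]X_   (q0,Y)→(q2,X,right)
state=q2 head=6 tape=YYYY_X[X]_   (q2,X)→(q1,Y,left)
state=q1 head=5 tape=YYYY_[X]Y_   (q1,X)→(q1,X,left)
state=q1 head=4 tape=YYYY[_]XY_   (q1,_)→(q0,Y,right)
state=q0 head=5 tape=YYYYY[X]Y_   (q0,X)→(q0,_,right)
state=q0 head=6 tape=YYYYY_[Y]_   (q0,Y)→(q2,X,right)
state=q2 head=7 tape=YYYYY_X[_]
The non-blank tape span at halt is YYYYY_X.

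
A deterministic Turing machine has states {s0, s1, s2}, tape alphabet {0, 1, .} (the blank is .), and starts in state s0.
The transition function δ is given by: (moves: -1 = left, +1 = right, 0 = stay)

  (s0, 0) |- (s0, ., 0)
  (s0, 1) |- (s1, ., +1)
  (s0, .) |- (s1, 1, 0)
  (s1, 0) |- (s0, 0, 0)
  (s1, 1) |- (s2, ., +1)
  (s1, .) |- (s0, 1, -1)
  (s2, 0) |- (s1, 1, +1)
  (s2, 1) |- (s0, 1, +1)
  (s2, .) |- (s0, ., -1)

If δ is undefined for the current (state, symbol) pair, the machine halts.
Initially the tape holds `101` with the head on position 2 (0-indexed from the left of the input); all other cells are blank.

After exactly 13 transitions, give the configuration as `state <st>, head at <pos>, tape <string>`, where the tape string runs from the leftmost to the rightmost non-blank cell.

state s2, head at 5, tape 10.1

state=s0 head=2 tape=10[1]...   (s0,1)→(s1,.,+1)
state=s1 head=3 tape=10.[.]..   (s1,.)→(s0,1,-1)
state=s0 head=2 tape=10[.]1..   (s0,.)→(s1,1,0)
state=s1 head=2 tape=10[1]1..   (s1,1)→(s2,.,+1)
state=s2 head=3 tape=10.[1]..   (s2,1)→(s0,1,+1)
state=s0 head=4 tape=10.1[.].   (s0,.)→(s1,1,0)
state=s1 head=4 tape=10.1[1].   (s1,1)→(s2,.,+1)
state=s2 head=5 tape=10.1.[.]   (s2,.)→(s0,.,-1)
state=s0 head=4 tape=10.1[.].   (s0,.)→(s1,1,0)
state=s1 head=4 tape=10.1[1].   (s1,1)→(s2,.,+1)
state=s2 head=5 tape=10.1.[.]   (s2,.)→(s0,.,-1)
state=s0 head=4 tape=10.1[.].   (s0,.)→(s1,1,0)
state=s1 head=4 tape=10.1[1].   (s1,1)→(s2,.,+1)
state=s2 head=5 tape=10.1.[.]
After 13 steps: state s2, head at 5, tape 10.1.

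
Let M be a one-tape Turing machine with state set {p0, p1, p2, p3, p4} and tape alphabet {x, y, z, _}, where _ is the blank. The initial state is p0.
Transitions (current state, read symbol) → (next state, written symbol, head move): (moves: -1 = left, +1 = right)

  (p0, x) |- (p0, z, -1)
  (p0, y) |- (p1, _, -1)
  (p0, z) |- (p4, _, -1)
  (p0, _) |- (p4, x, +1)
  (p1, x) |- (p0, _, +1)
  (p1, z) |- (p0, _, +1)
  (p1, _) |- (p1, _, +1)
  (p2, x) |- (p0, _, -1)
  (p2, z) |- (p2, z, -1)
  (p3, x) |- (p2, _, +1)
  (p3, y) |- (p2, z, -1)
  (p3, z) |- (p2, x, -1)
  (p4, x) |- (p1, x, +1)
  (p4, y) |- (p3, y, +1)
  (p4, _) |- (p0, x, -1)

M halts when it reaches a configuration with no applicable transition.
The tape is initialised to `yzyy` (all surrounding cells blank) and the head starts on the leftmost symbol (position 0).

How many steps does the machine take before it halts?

p0 | _[y]zyy   read y → write _, move -1, go to p1
p1 | [_]_zyy   read _ → write _, move +1, go to p1
p1 | _[_]zyy   read _ → write _, move +1, go to p1
p1 | __[z]yy   read z → write _, move +1, go to p0
p0 | ___[y]y   read y → write _, move -1, go to p1
p1 | __[_]_y   read _ → write _, move +1, go to p1
p1 | ___[_]y   read _ → write _, move +1, go to p1
p1 | ____[y]
M halts after 7 transitions.

7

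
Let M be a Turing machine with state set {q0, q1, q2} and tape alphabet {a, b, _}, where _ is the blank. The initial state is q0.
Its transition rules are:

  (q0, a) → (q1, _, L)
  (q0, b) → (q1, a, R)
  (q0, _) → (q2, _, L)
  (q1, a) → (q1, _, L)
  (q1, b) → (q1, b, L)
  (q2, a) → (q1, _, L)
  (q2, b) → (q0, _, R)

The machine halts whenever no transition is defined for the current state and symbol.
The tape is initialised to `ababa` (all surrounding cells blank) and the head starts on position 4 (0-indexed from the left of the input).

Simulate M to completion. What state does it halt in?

state=q0 head=4 tape=_abab[a]   (q0,a)→(q1,_,L)
state=q1 head=3 tape=_aba[b]_   (q1,b)→(q1,b,L)
state=q1 head=2 tape=_ab[a]b_   (q1,a)→(q1,_,L)
state=q1 head=1 tape=_a[b]_b_   (q1,b)→(q1,b,L)
state=q1 head=0 tape=_[a]b_b_   (q1,a)→(q1,_,L)
state=q1 head=-1 tape=[_]_b_b_
No transition is defined for (q1, _); M halts in state q1.

q1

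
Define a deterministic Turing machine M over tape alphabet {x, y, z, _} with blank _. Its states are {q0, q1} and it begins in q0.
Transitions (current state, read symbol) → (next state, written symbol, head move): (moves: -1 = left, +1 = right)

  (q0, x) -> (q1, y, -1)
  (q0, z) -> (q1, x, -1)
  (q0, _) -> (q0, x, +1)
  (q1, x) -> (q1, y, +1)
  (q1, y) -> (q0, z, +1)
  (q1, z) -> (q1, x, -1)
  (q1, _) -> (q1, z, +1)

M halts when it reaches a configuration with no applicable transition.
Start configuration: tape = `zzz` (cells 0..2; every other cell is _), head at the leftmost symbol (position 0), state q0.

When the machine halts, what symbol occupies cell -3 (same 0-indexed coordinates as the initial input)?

z

state=q0 head=0 tape=___[z]zz   (q0,z)→(q1,x,-1)
state=q1 head=-1 tape=__[_]xzz   (q1,_)→(q1,z,+1)
state=q1 head=0 tape=__z[x]zz   (q1,x)→(q1,y,+1)
state=q1 head=1 tape=__zy[z]z   (q1,z)→(q1,x,-1)
state=q1 head=0 tape=__z[y]xz   (q1,y)→(q0,z,+1)
state=q0 head=1 tape=__zz[x]z   (q0,x)→(q1,y,-1)
state=q1 head=0 tape=__z[z]yz   (q1,z)→(q1,x,-1)
state=q1 head=-1 tape=__[z]xyz   (q1,z)→(q1,x,-1)
state=q1 head=-2 tape=_[_]xxyz   (q1,_)→(q1,z,+1)
state=q1 head=-1 tape=_z[x]xyz   (q1,x)→(q1,y,+1)
state=q1 head=0 tape=_zy[x]yz   (q1,x)→(q1,y,+1)
state=q1 head=1 tape=_zyy[y]z   (q1,y)→(q0,z,+1)
state=q0 head=2 tape=_zyyz[z]   (q0,z)→(q1,x,-1)
state=q1 head=1 tape=_zyy[z]x   (q1,z)→(q1,x,-1)
state=q1 head=0 tape=_zy[y]xx   (q1,y)→(q0,z,+1)
state=q0 head=1 tape=_zyz[x]x   (q0,x)→(q1,y,-1)
state=q1 head=0 tape=_zy[z]yx   (q1,z)→(q1,x,-1)
state=q1 head=-1 tape=_z[y]xyx   (q1,y)→(q0,z,+1)
state=q0 head=0 tape=_zz[x]yx   (q0,x)→(q1,y,-1)
state=q1 head=-1 tape=_z[z]yyx   (q1,z)→(q1,x,-1)
state=q1 head=-2 tape=_[z]xyyx   (q1,z)→(q1,x,-1)
state=q1 head=-3 tape=[_]xxyyx   (q1,_)→(q1,z,+1)
state=q1 head=-2 tape=z[x]xyyx   (q1,x)→(q1,y,+1)
state=q1 head=-1 tape=zy[x]yyx   (q1,x)→(q1,y,+1)
state=q1 head=0 tape=zyy[y]yx   (q1,y)→(q0,z,+1)
state=q0 head=1 tape=zyyz[y]x
Cell -3 holds z when M halts.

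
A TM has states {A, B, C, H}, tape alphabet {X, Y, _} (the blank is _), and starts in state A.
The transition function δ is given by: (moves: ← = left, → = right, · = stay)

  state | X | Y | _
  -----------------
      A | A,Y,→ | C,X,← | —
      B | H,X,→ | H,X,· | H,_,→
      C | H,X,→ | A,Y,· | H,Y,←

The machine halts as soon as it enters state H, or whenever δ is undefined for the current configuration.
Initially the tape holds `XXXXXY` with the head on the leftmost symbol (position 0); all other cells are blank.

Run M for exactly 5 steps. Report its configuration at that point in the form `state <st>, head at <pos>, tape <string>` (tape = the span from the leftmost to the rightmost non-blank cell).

A | [X]XXXXY   read X → write Y, move →, go to A
A | Y[X]XXXY   read X → write Y, move →, go to A
A | YY[X]XXY   read X → write Y, move →, go to A
A | YYY[X]XY   read X → write Y, move →, go to A
A | YYYY[X]Y   read X → write Y, move →, go to A
A | YYYYY[Y]
After 5 steps: state A, head at 5, tape YYYYYY.

state A, head at 5, tape YYYYYY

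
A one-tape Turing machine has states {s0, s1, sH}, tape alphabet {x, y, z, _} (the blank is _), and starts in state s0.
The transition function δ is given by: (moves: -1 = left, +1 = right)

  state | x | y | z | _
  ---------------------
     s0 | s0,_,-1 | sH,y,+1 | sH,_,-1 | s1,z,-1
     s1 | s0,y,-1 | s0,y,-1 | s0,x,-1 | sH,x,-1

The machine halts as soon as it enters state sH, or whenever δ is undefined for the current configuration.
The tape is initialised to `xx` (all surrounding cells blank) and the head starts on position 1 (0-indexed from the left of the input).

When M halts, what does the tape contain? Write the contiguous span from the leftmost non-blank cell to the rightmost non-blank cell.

xz

s0 | ___x[x]   read x → write _, move -1, go to s0
s0 | ___[x]_   read x → write _, move -1, go to s0
s0 | __[_]__   read _ → write z, move -1, go to s1
s1 | _[_]z__   read _ → write x, move -1, go to sH
sH | [_]xz__
The non-blank tape span at halt is xz.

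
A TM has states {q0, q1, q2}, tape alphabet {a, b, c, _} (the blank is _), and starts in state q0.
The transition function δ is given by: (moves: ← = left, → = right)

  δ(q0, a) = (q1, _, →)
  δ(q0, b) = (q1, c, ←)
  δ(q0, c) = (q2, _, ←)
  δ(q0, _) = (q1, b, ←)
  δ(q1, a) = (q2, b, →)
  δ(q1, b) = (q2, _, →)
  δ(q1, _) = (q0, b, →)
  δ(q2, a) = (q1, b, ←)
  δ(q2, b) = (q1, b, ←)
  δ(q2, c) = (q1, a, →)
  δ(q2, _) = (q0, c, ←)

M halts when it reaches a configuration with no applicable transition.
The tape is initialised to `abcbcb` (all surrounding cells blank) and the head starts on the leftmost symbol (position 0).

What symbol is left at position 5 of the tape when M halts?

a

q0 | [a]bcbcb_   read a → write _, move →, go to q1
q1 | _[b]cbcb_   read b → write _, move →, go to q2
q2 | __[c]bcb_   read c → write a, move →, go to q1
q1 | __a[b]cb_   read b → write _, move →, go to q2
q2 | __a_[c]b_   read c → write a, move →, go to q1
q1 | __a_a[b]_   read b → write _, move →, go to q2
q2 | __a_a_[_]   read _ → write c, move ←, go to q0
q0 | __a_a[_]c   read _ → write b, move ←, go to q1
q1 | __a_[a]bc   read a → write b, move →, go to q2
q2 | __a_b[b]c   read b → write b, move ←, go to q1
q1 | __a_[b]bc   read b → write _, move →, go to q2
q2 | __a__[b]c   read b → write b, move ←, go to q1
q1 | __a_[_]bc   read _ → write b, move →, go to q0
q0 | __a_b[b]c   read b → write c, move ←, go to q1
q1 | __a_[b]cc   read b → write _, move →, go to q2
q2 | __a__[c]c   read c → write a, move →, go to q1
q1 | __a__a[c]
Cell 5 holds a when M halts.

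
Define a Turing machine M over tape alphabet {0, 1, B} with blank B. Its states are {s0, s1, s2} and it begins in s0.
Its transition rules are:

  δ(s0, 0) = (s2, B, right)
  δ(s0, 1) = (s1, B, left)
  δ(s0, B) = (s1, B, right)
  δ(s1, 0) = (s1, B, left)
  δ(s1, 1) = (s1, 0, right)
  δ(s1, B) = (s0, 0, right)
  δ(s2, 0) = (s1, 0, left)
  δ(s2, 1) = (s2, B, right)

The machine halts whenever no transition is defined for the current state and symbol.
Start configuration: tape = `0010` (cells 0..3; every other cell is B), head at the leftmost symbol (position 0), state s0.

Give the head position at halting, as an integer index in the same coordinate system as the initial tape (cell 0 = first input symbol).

s0 | [0]010B   read 0 → write B, move right, go to s2
s2 | B[0]10B   read 0 → write 0, move left, go to s1
s1 | [B]010B   read B → write 0, move right, go to s0
s0 | 0[0]10B   read 0 → write B, move right, go to s2
s2 | 0B[1]0B   read 1 → write B, move right, go to s2
s2 | 0BB[0]B   read 0 → write 0, move left, go to s1
s1 | 0B[B]0B   read B → write 0, move right, go to s0
s0 | 0B0[0]B   read 0 → write B, move right, go to s2
s2 | 0B0B[B]
At halt the head is at cell 4.

4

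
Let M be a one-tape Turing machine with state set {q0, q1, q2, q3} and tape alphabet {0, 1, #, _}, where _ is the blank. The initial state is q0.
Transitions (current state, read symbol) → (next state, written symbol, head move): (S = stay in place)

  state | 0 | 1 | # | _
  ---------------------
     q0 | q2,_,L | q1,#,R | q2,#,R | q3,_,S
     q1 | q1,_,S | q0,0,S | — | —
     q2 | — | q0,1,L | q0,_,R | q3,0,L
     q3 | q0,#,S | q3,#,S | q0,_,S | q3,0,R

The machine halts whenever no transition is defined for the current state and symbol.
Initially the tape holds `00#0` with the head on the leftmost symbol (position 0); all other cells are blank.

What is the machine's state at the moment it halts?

q2

q0 | __[0]0#0   read 0 → write _, move L, go to q2
q2 | _[_]_0#0   read _ → write 0, move L, go to q3
q3 | [_]0_0#0   read _ → write 0, move R, go to q3
q3 | 0[0]_0#0   read 0 → write #, move S, go to q0
q0 | 0[#]_0#0   read # → write #, move R, go to q2
q2 | 0#[_]0#0   read _ → write 0, move L, go to q3
q3 | 0[#]00#0   read # → write _, move S, go to q0
q0 | 0[_]00#0   read _ → write _, move S, go to q3
q3 | 0[_]00#0   read _ → write 0, move R, go to q3
q3 | 00[0]0#0   read 0 → write #, move S, go to q0
q0 | 00[#]0#0   read # → write #, move R, go to q2
q2 | 00#[0]#0
No transition is defined for (q2, 0); M halts in state q2.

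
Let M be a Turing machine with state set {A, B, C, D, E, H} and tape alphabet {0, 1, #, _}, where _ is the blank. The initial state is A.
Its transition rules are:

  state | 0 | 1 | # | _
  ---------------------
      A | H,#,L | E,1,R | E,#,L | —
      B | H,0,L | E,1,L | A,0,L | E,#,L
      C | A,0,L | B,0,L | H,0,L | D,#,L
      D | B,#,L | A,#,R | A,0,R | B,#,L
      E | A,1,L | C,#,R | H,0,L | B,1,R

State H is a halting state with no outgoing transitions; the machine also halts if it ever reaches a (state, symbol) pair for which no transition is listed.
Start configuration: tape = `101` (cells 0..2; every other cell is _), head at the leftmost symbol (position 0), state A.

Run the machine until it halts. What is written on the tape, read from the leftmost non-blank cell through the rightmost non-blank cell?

#00

state=A head=0 tape=[1]01   (A,1)→(E,1,R)
state=E head=1 tape=1[0]1   (E,0)→(A,1,L)
state=A head=0 tape=[1]11   (A,1)→(E,1,R)
state=E head=1 tape=1[1]1   (E,1)→(C,#,R)
state=C head=2 tape=1#[1]   (C,1)→(B,0,L)
state=B head=1 tape=1[#]0   (B,#)→(A,0,L)
state=A head=0 tape=[1]00   (A,1)→(E,1,R)
state=E head=1 tape=1[0]0   (E,0)→(A,1,L)
state=A head=0 tape=[1]10   (A,1)→(E,1,R)
state=E head=1 tape=1[1]0   (E,1)→(C,#,R)
state=C head=2 tape=1#[0]   (C,0)→(A,0,L)
state=A head=1 tape=1[#]0   (A,#)→(E,#,L)
state=E head=0 tape=[1]#0   (E,1)→(C,#,R)
state=C head=1 tape=#[#]0   (C,#)→(H,0,L)
state=H head=0 tape=[#]00
The non-blank tape span at halt is #00.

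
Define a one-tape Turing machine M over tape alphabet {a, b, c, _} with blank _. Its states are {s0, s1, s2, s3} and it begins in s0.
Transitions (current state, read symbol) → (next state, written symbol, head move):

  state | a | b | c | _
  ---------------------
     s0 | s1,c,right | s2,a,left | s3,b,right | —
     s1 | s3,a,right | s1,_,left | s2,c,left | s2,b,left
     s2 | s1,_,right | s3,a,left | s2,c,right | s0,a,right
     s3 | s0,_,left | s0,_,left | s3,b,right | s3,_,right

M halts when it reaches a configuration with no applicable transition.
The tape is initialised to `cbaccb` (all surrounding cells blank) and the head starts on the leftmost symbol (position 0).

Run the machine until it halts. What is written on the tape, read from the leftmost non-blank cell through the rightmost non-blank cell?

s0 | _[c]baccb   read c → write b, move right, go to s3
s3 | _b[b]accb   read b → write _, move left, go to s0
s0 | _[b]_accb   read b → write a, move left, go to s2
s2 | [_]a_accb   read _ → write a, move right, go to s0
s0 | a[a]_accb   read a → write c, move right, go to s1
s1 | ac[_]accb   read _ → write b, move left, go to s2
s2 | a[c]baccb   read c → write c, move right, go to s2
s2 | ac[b]accb   read b → write a, move left, go to s3
s3 | a[c]aaccb   read c → write b, move right, go to s3
s3 | ab[a]accb   read a → write _, move left, go to s0
s0 | a[b]_accb   read b → write a, move left, go to s2
s2 | [a]a_accb   read a → write _, move right, go to s1
s1 | _[a]_accb   read a → write a, move right, go to s3
s3 | _a[_]accb   read _ → write _, move right, go to s3
s3 | _a_[a]ccb   read a → write _, move left, go to s0
s0 | _a[_]_ccb
The non-blank tape span at halt is a__ccb.

a__ccb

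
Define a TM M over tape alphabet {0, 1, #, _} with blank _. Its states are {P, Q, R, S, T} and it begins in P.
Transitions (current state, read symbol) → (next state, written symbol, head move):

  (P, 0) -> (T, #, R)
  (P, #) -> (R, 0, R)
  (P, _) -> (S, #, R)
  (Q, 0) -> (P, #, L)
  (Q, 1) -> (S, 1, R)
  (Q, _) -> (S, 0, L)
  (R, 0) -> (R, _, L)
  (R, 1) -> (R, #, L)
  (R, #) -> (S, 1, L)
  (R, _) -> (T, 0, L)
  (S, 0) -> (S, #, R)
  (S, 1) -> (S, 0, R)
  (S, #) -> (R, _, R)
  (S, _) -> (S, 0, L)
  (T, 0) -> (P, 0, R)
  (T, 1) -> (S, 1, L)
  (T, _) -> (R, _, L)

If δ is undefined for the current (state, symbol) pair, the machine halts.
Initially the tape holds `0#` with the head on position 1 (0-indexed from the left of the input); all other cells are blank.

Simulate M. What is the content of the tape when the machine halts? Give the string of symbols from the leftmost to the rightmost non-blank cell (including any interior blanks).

0##0

P | 0[#]___   read # → write 0, move R, go to R
R | 00[_]__   read _ → write 0, move L, go to T
T | 0[0]0__   read 0 → write 0, move R, go to P
P | 00[0]__   read 0 → write #, move R, go to T
T | 00#[_]_   read _ → write _, move L, go to R
R | 00[#]__   read # → write 1, move L, go to S
S | 0[0]1__   read 0 → write #, move R, go to S
S | 0#[1]__   read 1 → write 0, move R, go to S
S | 0#0[_]_   read _ → write 0, move L, go to S
S | 0#[0]0_   read 0 → write #, move R, go to S
S | 0##[0]_   read 0 → write #, move R, go to S
S | 0###[_]   read _ → write 0, move L, go to S
S | 0##[#]0   read # → write _, move R, go to R
R | 0##_[0]   read 0 → write _, move L, go to R
R | 0##[_]_   read _ → write 0, move L, go to T
T | 0#[#]0_
The non-blank tape span at halt is 0##0.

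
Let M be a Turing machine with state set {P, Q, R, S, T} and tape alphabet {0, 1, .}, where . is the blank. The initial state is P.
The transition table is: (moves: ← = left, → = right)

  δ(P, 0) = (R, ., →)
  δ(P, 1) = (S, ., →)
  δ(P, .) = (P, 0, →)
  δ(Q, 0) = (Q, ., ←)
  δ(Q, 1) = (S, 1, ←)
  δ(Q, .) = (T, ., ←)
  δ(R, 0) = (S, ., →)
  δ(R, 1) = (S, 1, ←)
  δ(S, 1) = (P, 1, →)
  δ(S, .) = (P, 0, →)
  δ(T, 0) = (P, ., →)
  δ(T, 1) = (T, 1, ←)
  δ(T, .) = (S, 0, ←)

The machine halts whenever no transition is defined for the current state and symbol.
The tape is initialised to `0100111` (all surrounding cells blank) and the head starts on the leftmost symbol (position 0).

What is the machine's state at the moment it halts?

S

state=P head=0 tape=[0]100111   (P,0)→(R,.,→)
state=R head=1 tape=.[1]00111   (R,1)→(S,1,←)
state=S head=0 tape=[.]100111   (S,.)→(P,0,→)
state=P head=1 tape=0[1]00111   (P,1)→(S,.,→)
state=S head=2 tape=0.[0]0111
No transition is defined for (S, 0); M halts in state S.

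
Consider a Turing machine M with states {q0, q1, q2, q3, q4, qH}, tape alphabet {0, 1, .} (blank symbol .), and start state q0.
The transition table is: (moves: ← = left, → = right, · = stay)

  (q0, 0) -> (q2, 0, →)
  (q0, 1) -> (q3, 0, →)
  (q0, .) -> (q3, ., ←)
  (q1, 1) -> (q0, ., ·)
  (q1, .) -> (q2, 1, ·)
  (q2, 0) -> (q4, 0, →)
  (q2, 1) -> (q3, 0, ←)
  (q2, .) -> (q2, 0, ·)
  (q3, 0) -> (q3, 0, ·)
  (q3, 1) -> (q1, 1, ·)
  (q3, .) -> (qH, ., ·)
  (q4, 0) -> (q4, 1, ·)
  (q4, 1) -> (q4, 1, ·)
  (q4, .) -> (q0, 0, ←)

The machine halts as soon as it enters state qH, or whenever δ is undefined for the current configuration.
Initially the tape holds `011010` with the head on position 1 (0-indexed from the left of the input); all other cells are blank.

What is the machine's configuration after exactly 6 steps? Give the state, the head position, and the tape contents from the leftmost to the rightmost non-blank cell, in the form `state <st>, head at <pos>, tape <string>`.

q0 | 0[1]1010   read 1 → write 0, move →, go to q3
q3 | 00[1]010   read 1 → write 1, move ·, go to q1
q1 | 00[1]010   read 1 → write ., move ·, go to q0
q0 | 00[.]010   read . → write ., move ←, go to q3
q3 | 0[0].010   read 0 → write 0, move ·, go to q3
q3 | 0[0].010   read 0 → write 0, move ·, go to q3
q3 | 0[0].010
After 6 steps: state q3, head at 1, tape 00.010.

state q3, head at 1, tape 00.010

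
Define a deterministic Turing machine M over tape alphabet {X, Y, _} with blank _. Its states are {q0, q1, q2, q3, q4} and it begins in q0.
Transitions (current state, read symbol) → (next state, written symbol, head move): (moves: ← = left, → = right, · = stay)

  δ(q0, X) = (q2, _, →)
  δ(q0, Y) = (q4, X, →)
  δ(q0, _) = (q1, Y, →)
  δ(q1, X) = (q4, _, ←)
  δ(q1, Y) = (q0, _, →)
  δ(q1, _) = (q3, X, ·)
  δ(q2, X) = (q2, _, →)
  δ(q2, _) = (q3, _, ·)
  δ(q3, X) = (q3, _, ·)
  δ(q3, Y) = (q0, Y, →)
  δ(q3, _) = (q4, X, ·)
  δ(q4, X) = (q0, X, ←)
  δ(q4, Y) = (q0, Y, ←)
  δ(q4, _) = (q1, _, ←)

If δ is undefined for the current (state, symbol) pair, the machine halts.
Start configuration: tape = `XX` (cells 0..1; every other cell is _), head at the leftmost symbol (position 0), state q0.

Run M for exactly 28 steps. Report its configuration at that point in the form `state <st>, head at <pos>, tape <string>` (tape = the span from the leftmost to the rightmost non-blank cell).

q0 | [X]X____   read X → write _, move →, go to q2
q2 | _[X]____   read X → write _, move →, go to q2
q2 | __[_]___   read _ → write _, move ·, go to q3
q3 | __[_]___   read _ → write X, move ·, go to q4
q4 | __[X]___   read X → write X, move ←, go to q0
q0 | _[_]X___   read _ → write Y, move →, go to q1
q1 | _Y[X]___   read X → write _, move ←, go to q4
q4 | _[Y]____   read Y → write Y, move ←, go to q0
q0 | [_]Y____   read _ → write Y, move →, go to q1
q1 | Y[Y]____   read Y → write _, move →, go to q0
q0 | Y_[_]___   read _ → write Y, move →, go to q1
q1 | Y_Y[_]__   read _ → write X, move ·, go to q3
q3 | Y_Y[X]__   read X → write _, move ·, go to q3
q3 | Y_Y[_]__   read _ → write X, move ·, go to q4
q4 | Y_Y[X]__   read X → write X, move ←, go to q0
q0 | Y_[Y]X__   read Y → write X, move →, go to q4
q4 | Y_X[X]__   read X → write X, move ←, go to q0
q0 | Y_[X]X__   read X → write _, move →, go to q2
q2 | Y__[X]__   read X → write _, move →, go to q2
q2 | Y___[_]_   read _ → write _, move ·, go to q3
q3 | Y___[_]_   read _ → write X, move ·, go to q4
q4 | Y___[X]_   read X → write X, move ←, go to q0
q0 | Y__[_]X_   read _ → write Y, move →, go to q1
q1 | Y__Y[X]_   read X → write _, move ←, go to q4
q4 | Y__[Y]__   read Y → write Y, move ←, go to q0
q0 | Y_[_]Y__   read _ → write Y, move →, go to q1
q1 | Y_Y[Y]__   read Y → write _, move →, go to q0
q0 | Y_Y_[_]_   read _ → write Y, move →, go to q1
q1 | Y_Y_Y[_]
After 28 steps: state q1, head at 5, tape Y_Y_Y.

state q1, head at 5, tape Y_Y_Y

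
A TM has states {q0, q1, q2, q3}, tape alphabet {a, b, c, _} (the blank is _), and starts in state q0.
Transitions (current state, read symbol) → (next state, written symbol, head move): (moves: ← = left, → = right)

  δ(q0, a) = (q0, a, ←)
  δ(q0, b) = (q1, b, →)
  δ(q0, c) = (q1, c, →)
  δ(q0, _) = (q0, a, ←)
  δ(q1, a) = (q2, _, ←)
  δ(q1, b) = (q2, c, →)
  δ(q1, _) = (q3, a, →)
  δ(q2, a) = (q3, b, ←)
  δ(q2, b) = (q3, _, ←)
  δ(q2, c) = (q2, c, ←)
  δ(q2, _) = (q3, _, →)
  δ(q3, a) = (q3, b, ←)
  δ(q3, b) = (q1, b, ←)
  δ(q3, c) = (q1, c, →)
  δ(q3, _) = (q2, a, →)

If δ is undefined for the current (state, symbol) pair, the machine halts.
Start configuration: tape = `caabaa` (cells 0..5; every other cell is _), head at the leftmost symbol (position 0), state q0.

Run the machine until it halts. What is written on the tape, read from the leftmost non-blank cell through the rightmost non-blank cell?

cc_baa

q0 | _[c]aabaa   read c → write c, move →, go to q1
q1 | _c[a]abaa   read a → write _, move ←, go to q2
q2 | _[c]_abaa   read c → write c, move ←, go to q2
q2 | [_]c_abaa   read _ → write _, move →, go to q3
q3 | _[c]_abaa   read c → write c, move →, go to q1
q1 | _c[_]abaa   read _ → write a, move →, go to q3
q3 | _ca[a]baa   read a → write b, move ←, go to q3
q3 | _c[a]bbaa   read a → write b, move ←, go to q3
q3 | _[c]bbbaa   read c → write c, move →, go to q1
q1 | _c[b]bbaa   read b → write c, move →, go to q2
q2 | _cc[b]baa   read b → write _, move ←, go to q3
q3 | _c[c]_baa   read c → write c, move →, go to q1
q1 | _cc[_]baa   read _ → write a, move →, go to q3
q3 | _cca[b]aa   read b → write b, move ←, go to q1
q1 | _cc[a]baa   read a → write _, move ←, go to q2
q2 | _c[c]_baa   read c → write c, move ←, go to q2
q2 | _[c]c_baa   read c → write c, move ←, go to q2
q2 | [_]cc_baa   read _ → write _, move →, go to q3
q3 | _[c]c_baa   read c → write c, move →, go to q1
q1 | _c[c]_baa
The non-blank tape span at halt is cc_baa.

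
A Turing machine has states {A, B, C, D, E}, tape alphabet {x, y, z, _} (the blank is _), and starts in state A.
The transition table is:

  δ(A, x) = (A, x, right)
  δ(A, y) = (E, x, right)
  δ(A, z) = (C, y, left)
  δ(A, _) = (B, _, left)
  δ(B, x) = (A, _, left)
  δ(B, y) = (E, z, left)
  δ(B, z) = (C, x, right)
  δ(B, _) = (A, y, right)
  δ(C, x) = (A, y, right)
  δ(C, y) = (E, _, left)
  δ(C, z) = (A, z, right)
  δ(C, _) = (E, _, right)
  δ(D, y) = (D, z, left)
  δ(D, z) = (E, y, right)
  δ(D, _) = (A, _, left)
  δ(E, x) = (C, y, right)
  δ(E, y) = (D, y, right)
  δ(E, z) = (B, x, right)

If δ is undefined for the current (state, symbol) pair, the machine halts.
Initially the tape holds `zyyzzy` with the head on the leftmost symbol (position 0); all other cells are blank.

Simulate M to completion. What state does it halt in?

E

A | ____[z]yyzzy   read z → write y, move left, go to C
C | ___[_]yyyzzy   read _ → write _, move right, go to E
E | ____[y]yyzzy   read y → write y, move right, go to D
D | ____y[y]yzzy   read y → write z, move left, go to D
D | ____[y]zyzzy   read y → write z, move left, go to D
D | ___[_]zzyzzy   read _ → write _, move left, go to A
A | __[_]_zzyzzy   read _ → write _, move left, go to B
B | _[_]__zzyzzy   read _ → write y, move right, go to A
A | _y[_]_zzyzzy   read _ → write _, move left, go to B
B | _[y]__zzyzzy   read y → write z, move left, go to E
E | [_]z__zzyzzy
No transition is defined for (E, _); M halts in state E.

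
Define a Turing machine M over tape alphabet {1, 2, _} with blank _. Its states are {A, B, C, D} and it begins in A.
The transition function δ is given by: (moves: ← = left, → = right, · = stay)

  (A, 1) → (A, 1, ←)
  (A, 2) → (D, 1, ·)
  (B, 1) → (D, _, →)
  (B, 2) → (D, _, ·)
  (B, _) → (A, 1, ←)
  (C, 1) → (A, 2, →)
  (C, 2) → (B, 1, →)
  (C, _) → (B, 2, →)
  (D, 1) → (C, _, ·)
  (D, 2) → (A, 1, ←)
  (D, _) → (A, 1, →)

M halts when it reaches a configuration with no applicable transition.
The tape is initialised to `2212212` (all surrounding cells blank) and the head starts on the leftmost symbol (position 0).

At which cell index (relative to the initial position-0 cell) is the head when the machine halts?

5

state=A head=0 tape=[2]212212   (A,2)→(D,1,·)
state=D head=0 tape=[1]212212   (D,1)→(C,_,·)
state=C head=0 tape=[_]212212   (C,_)→(B,2,→)
state=B head=1 tape=2[2]12212   (B,2)→(D,_,·)
state=D head=1 tape=2[_]12212   (D,_)→(A,1,→)
state=A head=2 tape=21[1]2212   (A,1)→(A,1,←)
state=A head=1 tape=2[1]12212   (A,1)→(A,1,←)
state=A head=0 tape=[2]112212   (A,2)→(D,1,·)
state=D head=0 tape=[1]112212   (D,1)→(C,_,·)
state=C head=0 tape=[_]112212   (C,_)→(B,2,→)
state=B head=1 tape=2[1]12212   (B,1)→(D,_,→)
state=D head=2 tape=2_[1]2212   (D,1)→(C,_,·)
state=C head=2 tape=2_[_]2212   (C,_)→(B,2,→)
state=B head=3 tape=2_2[2]212   (B,2)→(D,_,·)
state=D head=3 tape=2_2[_]212   (D,_)→(A,1,→)
state=A head=4 tape=2_21[2]12   (A,2)→(D,1,·)
state=D head=4 tape=2_21[1]12   (D,1)→(C,_,·)
state=C head=4 tape=2_21[_]12   (C,_)→(B,2,→)
state=B head=5 tape=2_212[1]2   (B,1)→(D,_,→)
state=D head=6 tape=2_212_[2]   (D,2)→(A,1,←)
state=A head=5 tape=2_212[_]1
At halt the head is at cell 5.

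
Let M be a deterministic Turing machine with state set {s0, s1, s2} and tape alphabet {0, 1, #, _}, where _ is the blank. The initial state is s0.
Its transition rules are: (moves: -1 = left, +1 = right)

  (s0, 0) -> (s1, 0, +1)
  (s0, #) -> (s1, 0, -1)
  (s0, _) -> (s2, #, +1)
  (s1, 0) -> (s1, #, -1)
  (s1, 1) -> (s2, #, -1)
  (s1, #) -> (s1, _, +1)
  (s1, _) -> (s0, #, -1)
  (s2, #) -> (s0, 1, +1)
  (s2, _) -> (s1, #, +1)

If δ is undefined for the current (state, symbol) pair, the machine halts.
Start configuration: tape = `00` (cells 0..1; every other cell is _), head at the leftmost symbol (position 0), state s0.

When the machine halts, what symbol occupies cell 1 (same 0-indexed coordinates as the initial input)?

#

state=s0 head=0 tape=_____[0]0   (s0,0)→(s1,0,+1)
state=s1 head=1 tape=_____0[0]   (s1,0)→(s1,#,-1)
state=s1 head=0 tape=_____[0]#   (s1,0)→(s1,#,-1)
state=s1 head=-1 tape=____[_]##   (s1,_)→(s0,#,-1)
state=s0 head=-2 tape=___[_]###   (s0,_)→(s2,#,+1)
state=s2 head=-1 tape=___#[#]##   (s2,#)→(s0,1,+1)
state=s0 head=0 tape=___#1[#]#   (s0,#)→(s1,0,-1)
state=s1 head=-1 tape=___#[1]0#   (s1,1)→(s2,#,-1)
state=s2 head=-2 tape=___[#]#0#   (s2,#)→(s0,1,+1)
state=s0 head=-1 tape=___1[#]0#   (s0,#)→(s1,0,-1)
state=s1 head=-2 tape=___[1]00#   (s1,1)→(s2,#,-1)
state=s2 head=-3 tape=__[_]#00#   (s2,_)→(s1,#,+1)
state=s1 head=-2 tape=__#[#]00#   (s1,#)→(s1,_,+1)
state=s1 head=-1 tape=__#_[0]0#   (s1,0)→(s1,#,-1)
state=s1 head=-2 tape=__#[_]#0#   (s1,_)→(s0,#,-1)
state=s0 head=-3 tape=__[#]##0#   (s0,#)→(s1,0,-1)
state=s1 head=-4 tape=_[_]0##0#   (s1,_)→(s0,#,-1)
state=s0 head=-5 tape=[_]#0##0#   (s0,_)→(s2,#,+1)
state=s2 head=-4 tape=#[#]0##0#   (s2,#)→(s0,1,+1)
state=s0 head=-3 tape=#1[0]##0#   (s0,0)→(s1,0,+1)
state=s1 head=-2 tape=#10[#]#0#   (s1,#)→(s1,_,+1)
state=s1 head=-1 tape=#10_[#]0#   (s1,#)→(s1,_,+1)
state=s1 head=0 tape=#10__[0]#   (s1,0)→(s1,#,-1)
state=s1 head=-1 tape=#10_[_]##   (s1,_)→(s0,#,-1)
state=s0 head=-2 tape=#10[_]###   (s0,_)→(s2,#,+1)
state=s2 head=-1 tape=#10#[#]##   (s2,#)→(s0,1,+1)
state=s0 head=0 tape=#10#1[#]#   (s0,#)→(s1,0,-1)
state=s1 head=-1 tape=#10#[1]0#   (s1,1)→(s2,#,-1)
state=s2 head=-2 tape=#10[#]#0#   (s2,#)→(s0,1,+1)
state=s0 head=-1 tape=#101[#]0#   (s0,#)→(s1,0,-1)
state=s1 head=-2 tape=#10[1]00#   (s1,1)→(s2,#,-1)
state=s2 head=-3 tape=#1[0]#00#
Cell 1 holds # when M halts.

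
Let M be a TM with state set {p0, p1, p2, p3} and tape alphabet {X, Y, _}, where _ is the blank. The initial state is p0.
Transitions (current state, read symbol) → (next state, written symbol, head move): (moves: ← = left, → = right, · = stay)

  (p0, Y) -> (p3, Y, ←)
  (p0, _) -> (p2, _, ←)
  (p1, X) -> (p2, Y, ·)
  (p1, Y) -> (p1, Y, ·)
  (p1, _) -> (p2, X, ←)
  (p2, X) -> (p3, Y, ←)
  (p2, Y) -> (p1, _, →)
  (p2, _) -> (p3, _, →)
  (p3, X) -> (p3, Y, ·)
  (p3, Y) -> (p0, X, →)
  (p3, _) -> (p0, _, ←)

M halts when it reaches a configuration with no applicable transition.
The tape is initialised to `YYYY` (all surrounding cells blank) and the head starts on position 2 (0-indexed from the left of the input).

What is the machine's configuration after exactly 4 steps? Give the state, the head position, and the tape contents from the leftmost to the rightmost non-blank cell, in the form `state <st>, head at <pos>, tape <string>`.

state p3, head at 1, tape YYYY

state=p0 head=2 tape=YY[Y]Y   (p0,Y)→(p3,Y,←)
state=p3 head=1 tape=Y[Y]YY   (p3,Y)→(p0,X,→)
state=p0 head=2 tape=YX[Y]Y   (p0,Y)→(p3,Y,←)
state=p3 head=1 tape=Y[X]YY   (p3,X)→(p3,Y,·)
state=p3 head=1 tape=Y[Y]YY
After 4 steps: state p3, head at 1, tape YYYY.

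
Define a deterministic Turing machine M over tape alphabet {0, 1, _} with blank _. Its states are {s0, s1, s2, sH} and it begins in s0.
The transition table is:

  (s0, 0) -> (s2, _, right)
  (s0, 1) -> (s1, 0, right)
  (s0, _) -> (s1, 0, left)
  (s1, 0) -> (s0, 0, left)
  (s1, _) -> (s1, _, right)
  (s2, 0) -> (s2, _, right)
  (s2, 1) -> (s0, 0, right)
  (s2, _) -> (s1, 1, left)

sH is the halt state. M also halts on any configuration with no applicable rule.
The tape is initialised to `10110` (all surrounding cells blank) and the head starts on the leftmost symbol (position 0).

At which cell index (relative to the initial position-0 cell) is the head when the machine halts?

5

state=s0 head=0 tape=[1]0110_   (s0,1)→(s1,0,right)
state=s1 head=1 tape=0[0]110_   (s1,0)→(s0,0,left)
state=s0 head=0 tape=[0]0110_   (s0,0)→(s2,_,right)
state=s2 head=1 tape=_[0]110_   (s2,0)→(s2,_,right)
state=s2 head=2 tape=__[1]10_   (s2,1)→(s0,0,right)
state=s0 head=3 tape=__0[1]0_   (s0,1)→(s1,0,right)
state=s1 head=4 tape=__00[0]_   (s1,0)→(s0,0,left)
state=s0 head=3 tape=__0[0]0_   (s0,0)→(s2,_,right)
state=s2 head=4 tape=__0_[0]_   (s2,0)→(s2,_,right)
state=s2 head=5 tape=__0__[_]   (s2,_)→(s1,1,left)
state=s1 head=4 tape=__0_[_]1   (s1,_)→(s1,_,right)
state=s1 head=5 tape=__0__[1]
At halt the head is at cell 5.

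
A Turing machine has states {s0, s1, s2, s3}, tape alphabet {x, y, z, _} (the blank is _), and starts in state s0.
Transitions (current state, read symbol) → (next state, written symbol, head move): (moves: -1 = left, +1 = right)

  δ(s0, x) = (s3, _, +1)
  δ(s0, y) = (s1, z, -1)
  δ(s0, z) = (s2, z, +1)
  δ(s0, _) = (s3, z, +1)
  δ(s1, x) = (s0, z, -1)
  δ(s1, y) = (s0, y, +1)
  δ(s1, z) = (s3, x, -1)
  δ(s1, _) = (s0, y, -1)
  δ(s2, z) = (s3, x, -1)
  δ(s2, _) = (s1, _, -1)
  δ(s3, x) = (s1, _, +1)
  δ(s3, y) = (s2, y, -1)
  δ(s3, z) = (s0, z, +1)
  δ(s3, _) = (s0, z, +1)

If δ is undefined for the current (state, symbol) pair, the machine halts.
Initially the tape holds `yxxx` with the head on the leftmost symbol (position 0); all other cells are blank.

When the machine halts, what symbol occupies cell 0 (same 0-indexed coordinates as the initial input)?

z

state=s0 head=0 tape=____[y]xxx   (s0,y)→(s1,z,-1)
state=s1 head=-1 tape=___[_]zxxx   (s1,_)→(s0,y,-1)
state=s0 head=-2 tape=__[_]yzxxx   (s0,_)→(s3,z,+1)
state=s3 head=-1 tape=__z[y]zxxx   (s3,y)→(s2,y,-1)
state=s2 head=-2 tape=__[z]yzxxx   (s2,z)→(s3,x,-1)
state=s3 head=-3 tape=_[_]xyzxxx   (s3,_)→(s0,z,+1)
state=s0 head=-2 tape=_z[x]yzxxx   (s0,x)→(s3,_,+1)
state=s3 head=-1 tape=_z_[y]zxxx   (s3,y)→(s2,y,-1)
state=s2 head=-2 tape=_z[_]yzxxx   (s2,_)→(s1,_,-1)
state=s1 head=-3 tape=_[z]_yzxxx   (s1,z)→(s3,x,-1)
state=s3 head=-4 tape=[_]x_yzxxx   (s3,_)→(s0,z,+1)
state=s0 head=-3 tape=z[x]_yzxxx   (s0,x)→(s3,_,+1)
state=s3 head=-2 tape=z_[_]yzxxx   (s3,_)→(s0,z,+1)
state=s0 head=-1 tape=z_z[y]zxxx   (s0,y)→(s1,z,-1)
state=s1 head=-2 tape=z_[z]zzxxx   (s1,z)→(s3,x,-1)
state=s3 head=-3 tape=z[_]xzzxxx   (s3,_)→(s0,z,+1)
state=s0 head=-2 tape=zz[x]zzxxx   (s0,x)→(s3,_,+1)
state=s3 head=-1 tape=zz_[z]zxxx   (s3,z)→(s0,z,+1)
state=s0 head=0 tape=zz_z[z]xxx   (s0,z)→(s2,z,+1)
state=s2 head=1 tape=zz_zz[x]xx
Cell 0 holds z when M halts.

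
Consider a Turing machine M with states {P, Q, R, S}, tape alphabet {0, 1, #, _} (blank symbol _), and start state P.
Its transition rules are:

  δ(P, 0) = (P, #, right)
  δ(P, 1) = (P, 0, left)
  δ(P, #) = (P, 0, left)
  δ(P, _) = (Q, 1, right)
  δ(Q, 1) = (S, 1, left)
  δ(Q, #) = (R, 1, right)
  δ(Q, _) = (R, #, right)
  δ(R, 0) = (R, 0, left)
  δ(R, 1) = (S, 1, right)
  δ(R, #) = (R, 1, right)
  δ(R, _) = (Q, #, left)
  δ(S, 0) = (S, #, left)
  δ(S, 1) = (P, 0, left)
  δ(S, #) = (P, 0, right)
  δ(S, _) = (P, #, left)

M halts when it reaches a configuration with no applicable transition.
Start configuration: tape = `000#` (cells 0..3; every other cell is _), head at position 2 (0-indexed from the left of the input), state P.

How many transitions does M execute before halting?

P | _00[0]#____   read 0 → write #, move right, go to P
P | _00#[#]____   read # → write 0, move left, go to P
P | _00[#]0____   read # → write 0, move left, go to P
P | _0[0]00____   read 0 → write #, move right, go to P
P | _0#[0]0____   read 0 → write #, move right, go to P
P | _0##[0]____   read 0 → write #, move right, go to P
P | _0###[_]___   read _ → write 1, move right, go to Q
Q | _0###1[_]__   read _ → write #, move right, go to R
R | _0###1#[_]_   read _ → write #, move left, go to Q
Q | _0###1[#]#_   read # → write 1, move right, go to R
R | _0###11[#]_   read # → write 1, move right, go to R
R | _0###111[_]   read _ → write #, move left, go to Q
Q | _0###11[1]#   read 1 → write 1, move left, go to S
S | _0###1[1]1#   read 1 → write 0, move left, go to P
P | _0###[1]01#   read 1 → write 0, move left, go to P
P | _0##[#]001#   read # → write 0, move left, go to P
P | _0#[#]0001#   read # → write 0, move left, go to P
P | _0[#]00001#   read # → write 0, move left, go to P
P | _[0]000001#   read 0 → write #, move right, go to P
P | _#[0]00001#   read 0 → write #, move right, go to P
P | _##[0]0001#   read 0 → write #, move right, go to P
P | _###[0]001#   read 0 → write #, move right, go to P
P | _####[0]01#   read 0 → write #, move right, go to P
P | _#####[0]1#   read 0 → write #, move right, go to P
P | _######[1]#   read 1 → write 0, move left, go to P
P | _#####[#]0#   read # → write 0, move left, go to P
P | _####[#]00#   read # → write 0, move left, go to P
P | _###[#]000#   read # → write 0, move left, go to P
P | _##[#]0000#   read # → write 0, move left, go to P
P | _#[#]00000#   read # → write 0, move left, go to P
P | _[#]000000#   read # → write 0, move left, go to P
P | [_]0000000#   read _ → write 1, move right, go to Q
Q | 1[0]000000#
M halts after 32 transitions.

32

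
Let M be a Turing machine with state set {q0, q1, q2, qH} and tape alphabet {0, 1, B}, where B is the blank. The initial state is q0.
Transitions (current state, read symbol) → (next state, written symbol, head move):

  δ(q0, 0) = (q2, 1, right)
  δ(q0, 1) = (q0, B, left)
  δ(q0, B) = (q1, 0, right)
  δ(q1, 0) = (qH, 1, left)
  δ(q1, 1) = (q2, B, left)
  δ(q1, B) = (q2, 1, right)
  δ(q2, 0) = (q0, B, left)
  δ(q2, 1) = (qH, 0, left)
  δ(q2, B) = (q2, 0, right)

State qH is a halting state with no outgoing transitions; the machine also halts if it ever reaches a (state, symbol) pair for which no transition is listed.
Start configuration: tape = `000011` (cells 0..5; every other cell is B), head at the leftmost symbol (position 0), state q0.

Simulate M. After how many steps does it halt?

state=q0 head=0 tape=B[0]00011   (q0,0)→(q2,1,right)
state=q2 head=1 tape=B1[0]0011   (q2,0)→(q0,B,left)
state=q0 head=0 tape=B[1]B0011   (q0,1)→(q0,B,left)
state=q0 head=-1 tape=[B]BB0011   (q0,B)→(q1,0,right)
state=q1 head=0 tape=0[B]B0011   (q1,B)→(q2,1,right)
state=q2 head=1 tape=01[B]0011   (q2,B)→(q2,0,right)
state=q2 head=2 tape=010[0]011   (q2,0)→(q0,B,left)
state=q0 head=1 tape=01[0]B011   (q0,0)→(q2,1,right)
state=q2 head=2 tape=011[B]011   (q2,B)→(q2,0,right)
state=q2 head=3 tape=0110[0]11   (q2,0)→(q0,B,left)
state=q0 head=2 tape=011[0]B11   (q0,0)→(q2,1,right)
state=q2 head=3 tape=0111[B]11   (q2,B)→(q2,0,right)
state=q2 head=4 tape=01110[1]1   (q2,1)→(qH,0,left)
state=qH head=3 tape=0111[0]01
M halts after 13 transitions.

13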